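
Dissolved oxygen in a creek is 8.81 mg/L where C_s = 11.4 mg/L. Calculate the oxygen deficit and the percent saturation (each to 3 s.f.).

D ≈ 2.59 mg/L; 77.3 % saturation

D = C_s − C = 11.4 − 8.81 = 2.59 mg/L.
% saturation = 8.81/11.4 × 100 = 77.3 %.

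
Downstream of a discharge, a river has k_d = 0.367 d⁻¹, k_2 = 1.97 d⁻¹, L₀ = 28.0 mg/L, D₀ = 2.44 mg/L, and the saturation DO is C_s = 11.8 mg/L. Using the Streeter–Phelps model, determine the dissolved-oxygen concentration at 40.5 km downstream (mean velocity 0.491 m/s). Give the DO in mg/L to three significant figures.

DO ≈ 7.89 mg/L

Travel time t = x/v = 40.5 km / (0.491 m/s) = 40500 m / 0.491 m/s = 82480 s = 0.9547 d.
k_d L₀/(k_2−k_d) = 0.367×28.0/(1.97−0.367) = 10.28/1.603 = 6.410 mg/L.
e^(−k_d t) = e^(−0.367×0.9547) = 0.7044; e^(−k_2 t) = e^(−1.97×0.9547) = 0.1525.
D = 6.410 × (0.7044 − 0.1525) + 2.44 × 0.1525 = 3.538 + 0.3720 = 3.910 mg/L.
DO = C_s − D = 11.8 − 3.910 = 7.890 mg/L.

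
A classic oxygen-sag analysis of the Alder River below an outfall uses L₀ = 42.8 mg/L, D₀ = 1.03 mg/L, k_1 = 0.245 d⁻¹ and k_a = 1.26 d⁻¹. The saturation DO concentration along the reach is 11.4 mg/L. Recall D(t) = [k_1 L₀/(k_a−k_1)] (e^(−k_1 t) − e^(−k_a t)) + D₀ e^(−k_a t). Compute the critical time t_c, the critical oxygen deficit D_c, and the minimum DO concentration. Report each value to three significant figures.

t_c ≈ 1.51 d; D_c ≈ 5.75 mg/L; min DO ≈ 5.65 mg/L

With k_a/k_1 = 5.143 and 1 − D₀(k_a−k_1)/(k_1 L₀) = 0.9003,
t_c = ln(5.143 × 0.9003) / (1.26 − 0.245) = ln(4.630) / 1.015 = 1.533/1.015 = 1.510 d.
L(t_c) = L₀ e^(−k_1 t_c) = 42.8 × 0.6908 = 29.57 mg/L, and at the critical point k_a D_c = k_1 L, so D_c = (0.245/1.26) × 29.57 = 5.749 mg/L.
Minimum DO = C_s − D_c = 11.4 − 5.749 = 5.651 mg/L.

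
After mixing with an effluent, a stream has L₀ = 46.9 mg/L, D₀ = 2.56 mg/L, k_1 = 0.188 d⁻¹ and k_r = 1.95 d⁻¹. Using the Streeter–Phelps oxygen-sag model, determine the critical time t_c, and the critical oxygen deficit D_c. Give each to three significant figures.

With k_r/k_1 = 10.37 and 1 − D₀(k_r−k_1)/(k_1 L₀) = 0.4884,
t_c = ln(10.37 × 0.4884) / (1.95 − 0.188) = ln(5.066) / 1.762 = 1.623/1.762 = 0.9209 d.
L(t_c) = L₀ e^(−k_1 t_c) = 46.9 × 0.8410 = 39.44 mg/L, and at the critical point k_r D_c = k_1 L, so D_c = (0.188/1.95) × 39.44 = 3.803 mg/L.

t_c ≈ 0.921 d; D_c ≈ 3.80 mg/L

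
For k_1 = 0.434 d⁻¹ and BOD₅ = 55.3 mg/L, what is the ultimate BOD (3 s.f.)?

L₀ ≈ 62.4 mg/L

BOD₅ = L₀(1 − e^(−5k_1)) ⇒ L₀ = BOD₅ / (1 − e^(−5×0.434))
= 55.3 / (1 − 0.1142) = 55.3 / 0.8858 = 62.43 mg/L.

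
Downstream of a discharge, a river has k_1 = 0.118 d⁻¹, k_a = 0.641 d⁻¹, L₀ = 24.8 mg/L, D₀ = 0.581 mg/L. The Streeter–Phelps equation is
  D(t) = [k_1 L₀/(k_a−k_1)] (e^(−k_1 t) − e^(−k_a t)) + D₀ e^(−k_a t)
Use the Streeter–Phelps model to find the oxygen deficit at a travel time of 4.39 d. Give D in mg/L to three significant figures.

D ≈ 3.03 mg/L

k_1 L₀/(k_a−k_1) = 0.118×24.8/(0.641−0.118) = 2.926/0.5230 = 5.595 mg/L.
e^(−k_1 t) = e^(−0.118×4.390) = 0.5957; e^(−k_a t) = e^(−0.641×4.390) = 0.05997.
D = 5.595 × (0.5957 − 0.05997) + 0.581 × 0.05997 = 2.998 + 0.03484 = 3.032 mg/L.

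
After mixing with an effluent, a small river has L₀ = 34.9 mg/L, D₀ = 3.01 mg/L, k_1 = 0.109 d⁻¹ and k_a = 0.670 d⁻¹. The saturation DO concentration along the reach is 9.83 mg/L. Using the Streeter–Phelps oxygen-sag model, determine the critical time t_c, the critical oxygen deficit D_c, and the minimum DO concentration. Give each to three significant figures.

t_c ≈ 2.19 d; D_c ≈ 4.47 mg/L; min DO ≈ 5.36 mg/L

At the critical point dD/dt = 0, so k_1 L₀ e^(−k_1 t) = k_a D. Substituting D(t) from the Streeter–Phelps equation and solving for t gives
t_c = ln[(k_a/k_1)(1 − D₀(k_a−k_1)/(k_1 L₀))] / (k_a−k_1).
Here k_a−k_1 = 0.5610 d⁻¹ and 1 − D₀(k_a−k_1)/(k_1 L₀) = 1 − 3.01×0.5610/(0.109×34.9) = 0.5561, so
t_c = ln(6.147 × 0.5561) / 0.5610 = 1.229 / 0.5610 = 2.191 d.
L(t_c) = L₀ e^(−k_1 t_c) = 34.9 × 0.7876 = 27.49 mg/L, and at the critical point k_a D_c = k_1 L, so D_c = (0.109/0.670) × 27.49 = 4.472 mg/L.
Minimum DO = C_s − D_c = 9.83 − 4.472 = 5.358 mg/L.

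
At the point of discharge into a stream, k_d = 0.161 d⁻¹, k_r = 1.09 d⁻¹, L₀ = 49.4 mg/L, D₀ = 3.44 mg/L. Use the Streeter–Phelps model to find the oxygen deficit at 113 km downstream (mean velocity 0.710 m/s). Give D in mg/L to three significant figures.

D ≈ 5.68 mg/L

Travel time t = x/v = 113 km / (0.710 m/s) = 113000 m / 0.710 m/s = 159200 s = 1.842 d.
k_d L₀/(k_r−k_d) = 0.161×49.4/(1.09−0.161) = 7.953/0.9290 = 8.561 mg/L.
e^(−k_d t) = e^(−0.161×1.842) = 0.7434; e^(−k_r t) = e^(−1.09×1.842) = 0.1343.
D = 8.561 × (0.7434 − 0.1343) + 3.44 × 0.1343 = 5.215 + 0.4619 = 5.676 mg/L.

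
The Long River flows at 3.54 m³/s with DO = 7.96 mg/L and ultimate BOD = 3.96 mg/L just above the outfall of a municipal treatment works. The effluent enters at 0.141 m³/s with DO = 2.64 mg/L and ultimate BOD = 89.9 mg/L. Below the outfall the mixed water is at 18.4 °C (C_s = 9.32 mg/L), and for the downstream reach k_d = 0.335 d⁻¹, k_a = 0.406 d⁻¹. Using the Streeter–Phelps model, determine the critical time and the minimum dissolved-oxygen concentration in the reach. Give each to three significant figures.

t_c ≈ 2.05 d; minimum DO ≈ 6.31 mg/L

Mixed DO = (3.54×7.96 + 0.141×2.64)/(3.54+0.141) = 28.55/3.681 = 7.756 mg/L.
Mixed L₀ = (3.54×3.96 + 0.141×89.9)/(3.681) = 26.69/3.681 = 7.252 mg/L.
Initial deficit D₀ = C_s − DO₀ = 9.32 − 7.756 = 1.564 mg/L.
t_c = (1/0.07100) ln[(0.406/0.335)(1 − 1.564×0.07100/(0.335×7.252))] = 14.08 × ln(1.157) = 2.048 d.
D_c = (0.335/0.406) × 7.252 × e^(−0.335×2.048) = 0.8251 × 7.252 × 0.5035 = 3.013 mg/L.
Minimum DO = 9.32 − 3.013 = 6.307 mg/L.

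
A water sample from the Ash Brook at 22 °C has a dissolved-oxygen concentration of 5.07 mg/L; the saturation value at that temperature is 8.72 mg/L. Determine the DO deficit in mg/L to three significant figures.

D = C_s − C = 8.72 − 5.07 = 3.65 mg/L.

D ≈ 3.65 mg/L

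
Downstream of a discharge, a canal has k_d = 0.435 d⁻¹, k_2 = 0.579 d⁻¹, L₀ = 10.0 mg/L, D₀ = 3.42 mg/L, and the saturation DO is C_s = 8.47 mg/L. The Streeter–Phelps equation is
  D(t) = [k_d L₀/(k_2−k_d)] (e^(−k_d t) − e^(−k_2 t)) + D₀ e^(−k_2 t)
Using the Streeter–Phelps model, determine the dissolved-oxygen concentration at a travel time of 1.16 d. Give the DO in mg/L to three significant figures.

k_d L₀/(k_2−k_d) = 0.435×10.0/(0.579−0.435) = 4.350/0.1440 = 30.21 mg/L.
e^(−k_d t) = e^(−0.435×1.160) = 0.6037; e^(−k_2 t) = e^(−0.579×1.160) = 0.5109.
D = 30.21 × (0.6037 − 0.5109) + 3.42 × 0.5109 = 2.806 + 1.747 = 4.553 mg/L.
DO = C_s − D = 8.47 − 4.553 = 3.917 mg/L.

DO ≈ 3.92 mg/L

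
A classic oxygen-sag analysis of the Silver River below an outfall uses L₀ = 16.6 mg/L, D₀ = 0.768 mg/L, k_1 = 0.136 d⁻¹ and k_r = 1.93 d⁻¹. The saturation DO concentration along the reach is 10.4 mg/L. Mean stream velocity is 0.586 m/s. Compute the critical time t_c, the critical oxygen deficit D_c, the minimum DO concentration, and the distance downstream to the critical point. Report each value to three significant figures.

At the critical point dD/dt = 0, so k_1 L₀ e^(−k_1 t) = k_r D. Substituting D(t) from the Streeter–Phelps equation and solving for t gives
t_c = ln[(k_r/k_1)(1 − D₀(k_r−k_1)/(k_1 L₀))] / (k_r−k_1).
Here k_r−k_1 = 1.794 d⁻¹ and 1 − D₀(k_r−k_1)/(k_1 L₀) = 1 − 0.768×1.794/(0.136×16.6) = 0.3897, so
t_c = ln(14.19 × 0.3897) / 1.794 = 1.710 / 1.794 = 0.9533 d.
L(t_c) = L₀ e^(−k_1 t_c) = 16.6 × 0.8784 = 14.58 mg/L, and at the critical point k_r D_c = k_1 L, so D_c = (0.136/1.93) × 14.58 = 1.028 mg/L.
Minimum DO = C_s − D_c = 10.4 − 1.028 = 9.372 mg/L.
x_c = v t_c = 0.586 m/s × 0.9533 d × 86400 s/d = 48270 m ≈ 48.3 km.

t_c ≈ 0.953 d; D_c ≈ 1.03 mg/L; min DO ≈ 9.37 mg/L; x_c ≈ 48.3 km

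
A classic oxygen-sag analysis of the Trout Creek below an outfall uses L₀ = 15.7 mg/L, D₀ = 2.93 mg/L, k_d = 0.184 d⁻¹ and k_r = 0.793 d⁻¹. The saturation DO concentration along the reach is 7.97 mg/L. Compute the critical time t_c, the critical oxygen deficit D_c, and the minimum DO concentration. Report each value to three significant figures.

t_c ≈ 0.820 d; D_c ≈ 3.13 mg/L; min DO ≈ 4.84 mg/L

t_c = [1/(k_r−k_d)] ln[(k_r/k_d)(1 − D₀(k_r−k_d)/(k_d L₀))]
= [1/(0.793−0.184)] ln[(0.793/0.184)(1 − 2.93×0.6090/(0.184×15.7))]
= (1/0.6090) ln[4.310 × 0.3823] = 1.642 × ln(1.648) = 1.642 × 0.4994 = 0.8200 d.
D_c = (k_d/k_r) L₀ e^(−k_d t_c) = (0.184/0.793) × 15.7 × e^(−0.184×0.8200) = 0.2320 × 15.7 × 0.8600 = 3.133 mg/L.
Minimum DO = C_s − D_c = 7.97 − 3.133 = 4.837 mg/L.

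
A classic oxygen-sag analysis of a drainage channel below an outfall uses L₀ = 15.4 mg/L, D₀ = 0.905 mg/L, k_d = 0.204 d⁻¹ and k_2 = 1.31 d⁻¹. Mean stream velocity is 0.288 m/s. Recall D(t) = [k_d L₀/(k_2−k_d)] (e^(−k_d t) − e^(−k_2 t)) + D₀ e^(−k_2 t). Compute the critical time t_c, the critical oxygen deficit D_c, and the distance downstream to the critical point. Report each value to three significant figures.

t_c = [1/(k_2−k_d)] ln[(k_2/k_d)(1 − D₀(k_2−k_d)/(k_d L₀))]
= [1/(1.31−0.204)] ln[(1.31/0.204)(1 − 0.905×1.106/(0.204×15.4))]
= (1/1.106) ln[6.422 × 0.6814] = 0.9042 × ln(4.376) = 0.9042 × 1.476 = 1.335 d.
L(t_c) = L₀ e^(−k_d t_c) = 15.4 × 0.7617 = 11.73 mg/L, and at the critical point k_2 D_c = k_d L, so D_c = (0.204/1.31) × 11.73 = 1.827 mg/L.
x_c = v t_c = 0.288 m/s × 1.335 d × 86400 s/d = 33210 m ≈ 33.2 km.

t_c ≈ 1.33 d; D_c ≈ 1.83 mg/L; x_c ≈ 33.2 km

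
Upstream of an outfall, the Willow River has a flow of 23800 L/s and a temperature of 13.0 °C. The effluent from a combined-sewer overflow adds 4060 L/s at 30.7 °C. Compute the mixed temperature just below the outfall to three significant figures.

Flow-weighted mixing: C = (Q_r C_r + Q_w C_w)/(Q_r + Q_w)
= (23800×13.0 + 4060×30.7)/(23800 + 4060) = 434000/27860 = 15.58 °C.

15.6 °C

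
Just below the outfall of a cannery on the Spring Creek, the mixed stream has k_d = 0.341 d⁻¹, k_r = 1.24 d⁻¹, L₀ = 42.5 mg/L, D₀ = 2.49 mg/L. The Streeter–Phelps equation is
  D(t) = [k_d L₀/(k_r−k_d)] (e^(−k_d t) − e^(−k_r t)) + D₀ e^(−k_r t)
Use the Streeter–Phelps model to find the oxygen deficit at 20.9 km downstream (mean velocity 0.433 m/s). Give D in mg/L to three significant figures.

Travel time t = x/v = 20.9 km / (0.433 m/s) = 20900 m / 0.433 m/s = 48270 s = 0.5587 d.
k_d L₀/(k_r−k_d) = 0.341×42.5/(1.24−0.341) = 14.49/0.8990 = 16.12 mg/L.
e^(−k_d t) = e^(−0.341×0.5587) = 0.8265; e^(−k_r t) = e^(−1.24×0.5587) = 0.5002.
D = 16.12 × (0.8265 − 0.5002) + 2.49 × 0.5002 = 5.261 + 1.246 = 6.506 mg/L.

D ≈ 6.51 mg/L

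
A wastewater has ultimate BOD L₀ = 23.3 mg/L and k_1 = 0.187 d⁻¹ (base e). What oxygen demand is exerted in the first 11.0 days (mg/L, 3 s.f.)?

y_t = L₀(1 − e^(−k_1 t)) = 23.3 × (1 − e^(−0.187×11.0))
= 23.3 × (1 − 0.1278) = 23.3 × 0.8722 = 20.32 mg/L.

y ≈ 20.3 mg/L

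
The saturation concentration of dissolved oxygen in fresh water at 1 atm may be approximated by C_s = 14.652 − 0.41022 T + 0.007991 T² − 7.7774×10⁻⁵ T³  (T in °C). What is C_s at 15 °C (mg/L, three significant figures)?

C_s = 14.652 − 0.41022×15 + 0.007991×15² − 7.7774×10⁻⁵×15³ = 10.03 mg/L.

C_s ≈ 10.0 mg/L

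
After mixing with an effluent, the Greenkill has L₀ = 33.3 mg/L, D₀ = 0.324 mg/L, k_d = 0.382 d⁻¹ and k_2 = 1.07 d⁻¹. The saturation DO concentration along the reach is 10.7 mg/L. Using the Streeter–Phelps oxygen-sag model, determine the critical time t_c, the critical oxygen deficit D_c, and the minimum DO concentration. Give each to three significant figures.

t_c ≈ 1.47 d; D_c ≈ 6.78 mg/L; min DO ≈ 3.92 mg/L

At the critical point dD/dt = 0, so k_d L₀ e^(−k_d t) = k_2 D. Substituting D(t) from the Streeter–Phelps equation and solving for t gives
t_c = ln[(k_2/k_d)(1 − D₀(k_2−k_d)/(k_d L₀))] / (k_2−k_d).
Here k_2−k_d = 0.6880 d⁻¹ and 1 − D₀(k_2−k_d)/(k_d L₀) = 1 − 0.324×0.6880/(0.382×33.3) = 0.9825, so
t_c = ln(2.801 × 0.9825) / 0.6880 = 1.012 / 0.6880 = 1.471 d.
L(t_c) = L₀ e^(−k_d t_c) = 33.3 × 0.5700 = 18.98 mg/L, and at the critical point k_2 D_c = k_d L, so D_c = (0.382/1.07) × 18.98 = 6.777 mg/L.
Minimum DO = C_s − D_c = 10.7 − 6.777 = 3.923 mg/L.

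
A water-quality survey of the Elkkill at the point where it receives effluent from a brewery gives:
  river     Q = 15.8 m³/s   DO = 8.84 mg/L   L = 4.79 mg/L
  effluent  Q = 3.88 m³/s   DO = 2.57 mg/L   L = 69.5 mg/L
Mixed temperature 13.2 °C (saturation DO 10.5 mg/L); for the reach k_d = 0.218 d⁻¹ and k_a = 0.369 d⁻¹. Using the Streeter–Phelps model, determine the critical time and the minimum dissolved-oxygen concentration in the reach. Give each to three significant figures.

Mixed DO = (15.8×8.84 + 3.88×2.57)/(15.8+3.88) = 149.6/19.68 = 7.604 mg/L.
Mixed L₀ = (15.8×4.79 + 3.88×69.5)/(19.68) = 345.3/19.68 = 17.55 mg/L.
Initial deficit D₀ = C_s − DO₀ = 10.5 − 7.604 = 2.896 mg/L.
t_c = (1/0.1510) ln[(0.369/0.218)(1 − 2.896×0.1510/(0.218×17.55))] = 6.623 × ln(1.499) = 2.681 d.
D_c = (0.218/0.369) × 17.55 × e^(−0.218×2.681) = 0.5908 × 17.55 × 0.5573 = 5.778 mg/L.
Minimum DO = 10.5 − 5.778 = 4.722 mg/L.

t_c ≈ 2.68 d; minimum DO ≈ 4.72 mg/L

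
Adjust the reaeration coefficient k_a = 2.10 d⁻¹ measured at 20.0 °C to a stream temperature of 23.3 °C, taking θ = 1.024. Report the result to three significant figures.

k_a(T₂) = k_a(T₁) · θ^(T₂−T₁) = 2.10 × 1.024^(23.3−20.0)
= 2.10 × 1.024^3.30 = 2.10 × 1.081 = 2.271 d⁻¹.

k_a ≈ 2.27 d⁻¹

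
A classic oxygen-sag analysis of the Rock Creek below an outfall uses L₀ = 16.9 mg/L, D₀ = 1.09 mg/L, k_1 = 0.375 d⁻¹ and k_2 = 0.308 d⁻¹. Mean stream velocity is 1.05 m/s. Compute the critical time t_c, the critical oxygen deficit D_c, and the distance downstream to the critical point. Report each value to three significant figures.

t_c ≈ 2.77 d; D_c ≈ 7.29 mg/L; x_c ≈ 251 km

t_c = [1/(k_2−k_1)] ln[(k_2/k_1)(1 − D₀(k_2−k_1)/(k_1 L₀))]
= [1/(0.308−0.375)] ln[(0.308/0.375)(1 − 1.09×-0.06700/(0.375×16.9))]
= (1/-0.06700) ln[0.8213 × 1.012] = -14.93 × ln(0.8308) = -14.93 × -0.1854 = 2.767 d.
D_c = (k_1/k_2) L₀ e^(−k_1 t_c) = (0.375/0.308) × 16.9 × e^(−0.375×2.767) = 1.218 × 16.9 × 0.3543 = 7.291 mg/L.
x_c = v t_c = 1.05 m/s × 2.767 d × 86400 s/d = 251000 m ≈ 251 km.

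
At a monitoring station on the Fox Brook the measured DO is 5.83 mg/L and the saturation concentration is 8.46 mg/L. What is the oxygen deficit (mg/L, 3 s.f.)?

D ≈ 2.63 mg/L

D = C_s − C = 8.46 − 5.83 = 2.63 mg/L.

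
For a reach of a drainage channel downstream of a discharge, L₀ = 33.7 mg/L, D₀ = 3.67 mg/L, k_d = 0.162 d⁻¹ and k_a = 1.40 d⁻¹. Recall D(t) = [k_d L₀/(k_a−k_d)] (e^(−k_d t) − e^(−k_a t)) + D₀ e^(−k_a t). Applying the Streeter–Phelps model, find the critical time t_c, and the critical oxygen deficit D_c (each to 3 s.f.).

t_c = [1/(k_a−k_d)] ln[(k_a/k_d)(1 − D₀(k_a−k_d)/(k_d L₀))]
= [1/(1.40−0.162)] ln[(1.40/0.162)(1 − 3.67×1.238/(0.162×33.7))]
= (1/1.238) ln[8.642 × 0.1678] = 0.8078 × ln(1.450) = 0.8078 × 0.3715 = 0.3001 d.
D_c = (k_d/k_a) L₀ e^(−k_d t_c) = (0.162/1.40) × 33.7 × e^(−0.162×0.3001) = 0.1157 × 33.7 × 0.9526 = 3.715 mg/L.

t_c ≈ 0.300 d; D_c ≈ 3.71 mg/L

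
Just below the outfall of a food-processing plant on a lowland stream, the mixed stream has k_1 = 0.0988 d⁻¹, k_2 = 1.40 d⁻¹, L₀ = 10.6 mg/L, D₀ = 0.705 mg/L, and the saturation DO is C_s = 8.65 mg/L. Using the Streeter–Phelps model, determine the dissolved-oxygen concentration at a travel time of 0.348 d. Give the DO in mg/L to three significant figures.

DO ≈ 7.93 mg/L

k_1 L₀/(k_2−k_1) = 0.0988×10.6/(1.40−0.0988) = 1.047/1.301 = 0.8049 mg/L.
e^(−k_1 t) = e^(−0.0988×0.3480) = 0.9662; e^(−k_2 t) = e^(−1.40×0.3480) = 0.6143.
D = 0.8049 × (0.9662 − 0.6143) + 0.705 × 0.6143 = 0.2832 + 0.4331 = 0.7163 mg/L.
DO = C_s − D = 8.65 − 0.7163 = 7.934 mg/L.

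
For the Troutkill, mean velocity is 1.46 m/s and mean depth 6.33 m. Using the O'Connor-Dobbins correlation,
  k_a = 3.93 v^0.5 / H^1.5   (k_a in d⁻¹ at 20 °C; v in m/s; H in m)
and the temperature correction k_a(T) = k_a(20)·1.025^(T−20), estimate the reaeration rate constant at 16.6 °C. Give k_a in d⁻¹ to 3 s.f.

k_a(20) = 3.93 × 1.46^0.5 / 6.33^1.5 = 3.93 × 1.208 / 15.93 = 0.2982 d⁻¹.
k_a(16.6) = 0.2982 × 1.025^(16.6−20) = 0.2982 × 0.9195 = 0.2742 d⁻¹.

k_a ≈ 0.274 d⁻¹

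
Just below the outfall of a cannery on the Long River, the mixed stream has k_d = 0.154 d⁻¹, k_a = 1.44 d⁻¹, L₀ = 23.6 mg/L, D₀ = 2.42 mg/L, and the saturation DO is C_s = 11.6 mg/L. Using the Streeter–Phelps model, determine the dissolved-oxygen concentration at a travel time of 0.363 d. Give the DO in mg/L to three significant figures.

k_d L₀/(k_a−k_d) = 0.154×23.6/(1.44−0.154) = 3.634/1.286 = 2.826 mg/L.
e^(−k_d t) = e^(−0.154×0.3630) = 0.9456; e^(−k_a t) = e^(−1.44×0.3630) = 0.5929.
D = 2.826 × (0.9456 − 0.5929) + 2.42 × 0.5929 = 0.9968 + 1.435 = 2.432 mg/L.
DO = C_s − D = 11.6 − 2.432 = 9.168 mg/L.

DO ≈ 9.17 mg/L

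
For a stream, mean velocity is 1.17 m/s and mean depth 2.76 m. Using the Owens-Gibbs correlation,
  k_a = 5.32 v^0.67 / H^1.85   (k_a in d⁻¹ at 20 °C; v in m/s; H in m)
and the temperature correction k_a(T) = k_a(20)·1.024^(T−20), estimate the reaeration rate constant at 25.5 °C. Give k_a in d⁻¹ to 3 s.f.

k_a(20) = 5.32 × 1.17^0.67 / 2.76^1.85 = 5.32 × 1.111 / 6.542 = 0.9035 d⁻¹.
k_a(25.5) = 0.9035 × 1.024^(25.5−20) = 0.9035 × 1.139 = 1.029 d⁻¹.

k_a ≈ 1.03 d⁻¹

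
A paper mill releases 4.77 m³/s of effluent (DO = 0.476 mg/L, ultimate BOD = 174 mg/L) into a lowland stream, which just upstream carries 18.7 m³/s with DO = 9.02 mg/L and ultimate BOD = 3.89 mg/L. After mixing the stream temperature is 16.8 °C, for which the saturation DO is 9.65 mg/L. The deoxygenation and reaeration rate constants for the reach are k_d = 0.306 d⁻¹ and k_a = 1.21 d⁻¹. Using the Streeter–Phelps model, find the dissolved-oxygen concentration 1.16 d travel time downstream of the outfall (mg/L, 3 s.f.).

DO ≈ 3.14 mg/L

Mixed DO = (18.7×9.02 + 4.77×0.476)/(18.7+4.77) = 170.9/23.47 = 7.284 mg/L.
Mixed L₀ = (18.7×3.89 + 4.77×174)/(23.47) = 902.7/23.47 = 38.46 mg/L.
Initial deficit D₀ = C_s − DO₀ = 9.65 − 7.284 = 2.366 mg/L.
D(1.16) = [0.306×38.46/(1.21−0.306)](e^(−0.306×1.16) − e^(−1.21×1.16)) + 2.366 e^(−1.21×1.16)
= 13.02 × (0.7012 − 0.2457) + 2.366 × 0.2457 = 6.512 mg/L.
DO = 9.65 − 6.512 = 3.138 mg/L.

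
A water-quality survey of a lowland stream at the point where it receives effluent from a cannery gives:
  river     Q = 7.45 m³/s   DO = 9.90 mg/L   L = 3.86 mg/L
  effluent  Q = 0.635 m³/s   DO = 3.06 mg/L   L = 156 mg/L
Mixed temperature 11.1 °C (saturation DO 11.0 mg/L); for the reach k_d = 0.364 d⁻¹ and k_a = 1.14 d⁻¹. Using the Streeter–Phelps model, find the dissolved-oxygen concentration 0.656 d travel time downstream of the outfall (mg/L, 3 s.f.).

DO ≈ 7.89 mg/L

Mixed DO = (7.45×9.90 + 0.635×3.06)/(7.45+0.635) = 75.70/8.085 = 9.363 mg/L.
Mixed L₀ = (7.45×3.86 + 0.635×156)/(8.085) = 127.8/8.085 = 15.81 mg/L.
Initial deficit D₀ = C_s − DO₀ = 11.0 − 9.363 = 1.637 mg/L.
D(0.656) = [0.364×15.81/(1.14−0.364)](e^(−0.364×0.656) − e^(−1.14×0.656)) + 1.637 e^(−1.14×0.656)
= 7.416 × (0.7876 − 0.4734) + 1.637 × 0.4734 = 3.105 mg/L.
DO = 11.0 − 3.105 = 7.895 mg/L.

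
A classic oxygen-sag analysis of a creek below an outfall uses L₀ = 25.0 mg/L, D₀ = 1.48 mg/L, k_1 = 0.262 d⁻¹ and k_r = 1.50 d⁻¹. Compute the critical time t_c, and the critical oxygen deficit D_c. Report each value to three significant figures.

t_c ≈ 1.14 d; D_c ≈ 3.24 mg/L

t_c = [1/(k_r−k_1)] ln[(k_r/k_1)(1 − D₀(k_r−k_1)/(k_1 L₀))]
= [1/(1.50−0.262)] ln[(1.50/0.262)(1 − 1.48×1.238/(0.262×25.0))]
= (1/1.238) ln[5.725 × 0.7203] = 0.8078 × ln(4.124) = 0.8078 × 1.417 = 1.144 d.
L(t_c) = L₀ e^(−k_1 t_c) = 25.0 × 0.7409 = 18.52 mg/L, and at the critical point k_r D_c = k_1 L, so D_c = (0.262/1.50) × 18.52 = 3.235 mg/L.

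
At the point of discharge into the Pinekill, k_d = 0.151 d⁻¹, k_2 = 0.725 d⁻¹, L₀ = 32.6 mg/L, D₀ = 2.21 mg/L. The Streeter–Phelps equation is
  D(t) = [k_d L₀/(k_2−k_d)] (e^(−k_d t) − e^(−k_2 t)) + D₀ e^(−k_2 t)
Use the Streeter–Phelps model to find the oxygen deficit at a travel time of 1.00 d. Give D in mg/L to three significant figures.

D ≈ 4.29 mg/L

k_d L₀/(k_2−k_d) = 0.151×32.6/(0.725−0.151) = 4.923/0.5740 = 8.576 mg/L.
e^(−k_d t) = e^(−0.151×1.000) = 0.8598; e^(−k_2 t) = e^(−0.725×1.000) = 0.4843.
D = 8.576 × (0.8598 − 0.4843) + 2.21 × 0.4843 = 3.220 + 1.070 = 4.291 mg/L.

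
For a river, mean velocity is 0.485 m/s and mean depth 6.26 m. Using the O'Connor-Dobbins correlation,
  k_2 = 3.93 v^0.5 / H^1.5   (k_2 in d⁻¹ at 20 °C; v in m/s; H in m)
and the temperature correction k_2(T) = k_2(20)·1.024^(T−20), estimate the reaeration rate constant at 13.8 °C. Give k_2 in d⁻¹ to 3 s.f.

k_2 ≈ 0.151 d⁻¹

k_2(20) = 3.93 × 0.485^0.5 / 6.26^1.5 = 3.93 × 0.6964 / 15.66 = 0.1747 d⁻¹.
k_2(13.8) = 0.1747 × 1.024^(13.8−20) = 0.1747 × 0.8633 = 0.1508 d⁻¹.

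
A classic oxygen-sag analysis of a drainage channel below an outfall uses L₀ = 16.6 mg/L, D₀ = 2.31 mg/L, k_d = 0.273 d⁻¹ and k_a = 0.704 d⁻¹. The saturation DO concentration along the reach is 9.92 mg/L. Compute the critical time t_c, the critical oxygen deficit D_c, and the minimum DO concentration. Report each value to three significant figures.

With k_a/k_d = 2.579 and 1 − D₀(k_a−k_d)/(k_d L₀) = 0.7803,
t_c = ln(2.579 × 0.7803) / (0.704 − 0.273) = ln(2.012) / 0.4310 = 0.6992/0.4310 = 1.622 d.
D_c = (k_d/k_a) L₀ e^(−k_d t_c) = (0.273/0.704) × 16.6 × e^(−0.273×1.622) = 0.3878 × 16.6 × 0.6422 = 4.134 mg/L.
Minimum DO = C_s − D_c = 9.92 − 4.134 = 5.786 mg/L.

t_c ≈ 1.62 d; D_c ≈ 4.13 mg/L; min DO ≈ 5.79 mg/L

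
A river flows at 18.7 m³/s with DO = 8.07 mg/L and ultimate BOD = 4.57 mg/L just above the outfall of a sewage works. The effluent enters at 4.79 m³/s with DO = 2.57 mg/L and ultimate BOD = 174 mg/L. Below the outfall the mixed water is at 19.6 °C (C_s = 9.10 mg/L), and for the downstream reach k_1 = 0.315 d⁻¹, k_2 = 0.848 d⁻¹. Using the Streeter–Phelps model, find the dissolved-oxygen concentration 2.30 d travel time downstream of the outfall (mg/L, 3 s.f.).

DO ≈ 0.879 mg/L

Mixed DO = (18.7×8.07 + 4.79×2.57)/(18.7+4.79) = 163.2/23.49 = 6.948 mg/L.
Mixed L₀ = (18.7×4.57 + 4.79×174)/(23.49) = 918.9/23.49 = 39.12 mg/L.
Initial deficit D₀ = C_s − DO₀ = 9.10 − 6.948 = 2.152 mg/L.
D(2.30) = [0.315×39.12/(0.848−0.315)](e^(−0.315×2.30) − e^(−0.848×2.30)) + 2.152 e^(−0.848×2.30)
= 23.12 × (0.4846 − 0.1422) + 2.152 × 0.1422 = 8.221 mg/L.
DO = 9.10 − 8.221 = 0.8791 mg/L.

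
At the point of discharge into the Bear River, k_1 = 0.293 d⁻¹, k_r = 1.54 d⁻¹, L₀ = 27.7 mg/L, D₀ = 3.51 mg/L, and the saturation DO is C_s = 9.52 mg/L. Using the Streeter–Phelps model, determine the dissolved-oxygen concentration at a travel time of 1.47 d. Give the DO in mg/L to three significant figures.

k_1 L₀/(k_r−k_1) = 0.293×27.7/(1.54−0.293) = 8.116/1.247 = 6.509 mg/L.
e^(−k_1 t) = e^(−0.293×1.470) = 0.6500; e^(−k_r t) = e^(−1.54×1.470) = 0.1040.
D = 6.509 × (0.6500 − 0.1040) + 3.51 × 0.1040 = 3.554 + 0.3649 = 3.919 mg/L.
DO = C_s − D = 9.52 − 3.919 = 5.601 mg/L.

DO ≈ 5.60 mg/L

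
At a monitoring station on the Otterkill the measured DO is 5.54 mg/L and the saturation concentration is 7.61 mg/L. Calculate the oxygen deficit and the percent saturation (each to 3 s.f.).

D ≈ 2.07 mg/L; 72.8 % saturation

D = C_s − C = 7.61 − 5.54 = 2.07 mg/L.
% saturation = 5.54/7.61 × 100 = 72.8 %.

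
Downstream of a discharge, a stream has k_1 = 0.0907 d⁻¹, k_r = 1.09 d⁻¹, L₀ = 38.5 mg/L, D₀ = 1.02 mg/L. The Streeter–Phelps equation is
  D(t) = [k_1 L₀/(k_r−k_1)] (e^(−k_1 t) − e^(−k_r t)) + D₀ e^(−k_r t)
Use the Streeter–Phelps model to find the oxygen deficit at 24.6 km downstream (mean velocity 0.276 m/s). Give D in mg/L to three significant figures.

D ≈ 2.38 mg/L

Travel time t = x/v = 24.6 km / (0.276 m/s) = 24600 m / 0.276 m/s = 89130 s = 1.032 d.
k_1 L₀/(k_r−k_1) = 0.0907×38.5/(1.09−0.0907) = 3.492/0.9993 = 3.494 mg/L.
e^(−k_1 t) = e^(−0.0907×1.032) = 0.9107; e^(−k_r t) = e^(−1.09×1.032) = 0.3248.
D = 3.494 × (0.9107 − 0.3248) + 1.02 × 0.3248 = 2.047 + 0.3313 = 2.379 mg/L.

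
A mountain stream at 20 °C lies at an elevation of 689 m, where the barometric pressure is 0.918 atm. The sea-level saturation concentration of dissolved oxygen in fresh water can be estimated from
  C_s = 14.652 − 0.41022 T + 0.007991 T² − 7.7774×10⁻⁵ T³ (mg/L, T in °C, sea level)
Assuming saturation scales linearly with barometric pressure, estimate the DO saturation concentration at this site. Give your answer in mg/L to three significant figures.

C_s ≈ 8.28 mg/L

At sea level: C_s = 14.652 − 0.41022×20 + 0.007991×20² − 7.7774×10⁻⁵×20³ = 9.022 mg/L.
Pressure correction: C_s' = 9.022 × 0.918 = 8.282 mg/L.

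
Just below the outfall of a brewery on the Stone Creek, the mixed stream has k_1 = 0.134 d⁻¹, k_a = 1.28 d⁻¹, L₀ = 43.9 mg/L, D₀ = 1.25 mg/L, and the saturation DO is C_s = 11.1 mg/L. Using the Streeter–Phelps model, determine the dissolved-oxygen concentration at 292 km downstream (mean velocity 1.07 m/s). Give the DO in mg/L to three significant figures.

DO ≈ 7.81 mg/L

Travel time t = x/v = 292 km / (1.07 m/s) = 292000 m / 1.07 m/s = 272900 s = 3.159 d.
k_1 L₀/(k_a−k_1) = 0.134×43.9/(1.28−0.134) = 5.883/1.146 = 5.133 mg/L.
e^(−k_1 t) = e^(−0.134×3.159) = 0.6549; e^(−k_a t) = e^(−1.28×3.159) = 0.01755.
D = 5.133 × (0.6549 − 0.01755) + 1.25 × 0.01755 = 3.272 + 0.02193 = 3.294 mg/L.
DO = C_s − D = 11.1 − 3.294 = 7.806 mg/L.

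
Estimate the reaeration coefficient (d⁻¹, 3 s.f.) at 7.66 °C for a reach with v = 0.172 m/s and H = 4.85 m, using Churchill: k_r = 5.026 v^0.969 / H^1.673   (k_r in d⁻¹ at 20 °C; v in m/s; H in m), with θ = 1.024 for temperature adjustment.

k_r ≈ 0.0485 d⁻¹

k_r(20) = 5.026 × 0.172^0.969 / 4.85^1.673 = 5.026 × 0.1816 / 14.04 = 0.06504 d⁻¹.
k_r(7.66) = 0.06504 × 1.024^(7.66−20) = 0.06504 × 0.7463 = 0.04854 d⁻¹.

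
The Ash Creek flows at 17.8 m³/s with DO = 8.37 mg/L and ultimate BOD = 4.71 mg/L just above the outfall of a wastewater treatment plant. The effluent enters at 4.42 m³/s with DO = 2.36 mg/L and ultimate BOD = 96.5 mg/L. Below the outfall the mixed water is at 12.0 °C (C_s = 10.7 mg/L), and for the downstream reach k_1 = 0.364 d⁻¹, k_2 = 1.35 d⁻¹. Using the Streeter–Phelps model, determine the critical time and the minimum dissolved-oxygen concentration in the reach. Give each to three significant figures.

Mixed DO = (17.8×8.37 + 4.42×2.36)/(17.8+4.42) = 159.4/22.22 = 7.174 mg/L.
Mixed L₀ = (17.8×4.71 + 4.42×96.5)/(22.22) = 510.4/22.22 = 22.97 mg/L.
Initial deficit D₀ = C_s − DO₀ = 10.7 − 7.174 = 3.526 mg/L.
t_c = (1/0.9860) ln[(1.35/0.364)(1 − 3.526×0.9860/(0.364×22.97))] = 1.014 × ln(2.167) = 0.7842 d.
D_c = (0.364/1.35) × 22.97 × e^(−0.364×0.7842) = 0.2696 × 22.97 × 0.7517 = 4.655 mg/L.
Minimum DO = 10.7 − 4.655 = 6.045 mg/L.

t_c ≈ 0.784 d; minimum DO ≈ 6.04 mg/L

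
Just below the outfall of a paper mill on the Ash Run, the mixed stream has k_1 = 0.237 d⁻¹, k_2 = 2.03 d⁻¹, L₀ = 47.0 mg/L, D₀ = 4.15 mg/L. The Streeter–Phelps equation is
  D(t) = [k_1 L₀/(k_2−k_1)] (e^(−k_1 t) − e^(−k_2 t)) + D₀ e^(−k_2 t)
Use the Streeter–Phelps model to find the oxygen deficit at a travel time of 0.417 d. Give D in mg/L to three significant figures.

k_1 L₀/(k_2−k_1) = 0.237×47.0/(2.03−0.237) = 11.14/1.793 = 6.212 mg/L.
e^(−k_1 t) = e^(−0.237×0.4170) = 0.9059; e^(−k_2 t) = e^(−2.03×0.4170) = 0.4289.
D = 6.212 × (0.9059 − 0.4289) + 4.15 × 0.4289 = 2.963 + 1.780 = 4.743 mg/L.

D ≈ 4.74 mg/L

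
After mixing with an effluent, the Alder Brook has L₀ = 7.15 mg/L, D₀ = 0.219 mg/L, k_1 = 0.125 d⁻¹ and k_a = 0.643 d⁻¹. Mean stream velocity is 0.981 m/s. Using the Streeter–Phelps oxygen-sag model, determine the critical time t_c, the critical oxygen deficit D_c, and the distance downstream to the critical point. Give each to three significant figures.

t_c ≈ 2.90 d; D_c ≈ 0.967 mg/L; x_c ≈ 246 km

t_c = [1/(k_a−k_1)] ln[(k_a/k_1)(1 − D₀(k_a−k_1)/(k_1 L₀))]
= [1/(0.643−0.125)] ln[(0.643/0.125)(1 − 0.219×0.5180/(0.125×7.15))]
= (1/0.5180) ln[5.144 × 0.8731] = 1.931 × ln(4.491) = 1.931 × 1.502 = 2.900 d.
D_c = (k_1/k_a) L₀ e^(−k_1 t_c) = (0.125/0.643) × 7.15 × e^(−0.125×2.900) = 0.1944 × 7.15 × 0.6960 = 0.9674 mg/L.
x_c = v t_c = 0.981 m/s × 2.900 d × 86400 s/d = 245800 m ≈ 246 km.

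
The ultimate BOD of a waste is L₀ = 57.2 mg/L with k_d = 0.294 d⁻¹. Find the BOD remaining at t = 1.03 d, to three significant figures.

L ≈ 42.3 mg/L

L_t = L₀ e^(−k_d t) = 57.2 × e^(−0.294×1.03) = 57.2 × 0.7387 = 42.26 mg/L.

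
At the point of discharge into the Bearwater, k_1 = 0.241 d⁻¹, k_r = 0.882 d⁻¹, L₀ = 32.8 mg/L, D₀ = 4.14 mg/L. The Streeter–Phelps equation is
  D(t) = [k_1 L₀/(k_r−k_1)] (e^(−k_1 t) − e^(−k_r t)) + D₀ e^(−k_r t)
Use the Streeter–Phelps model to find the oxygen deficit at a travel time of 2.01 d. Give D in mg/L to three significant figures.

D ≈ 6.21 mg/L

k_1 L₀/(k_r−k_1) = 0.241×32.8/(0.882−0.241) = 7.905/0.6410 = 12.33 mg/L.
e^(−k_1 t) = e^(−0.241×2.010) = 0.6161; e^(−k_r t) = e^(−0.882×2.010) = 0.1699.
D = 12.33 × (0.6161 − 0.1699) + 4.14 × 0.1699 = 5.503 + 0.7032 = 6.206 mg/L.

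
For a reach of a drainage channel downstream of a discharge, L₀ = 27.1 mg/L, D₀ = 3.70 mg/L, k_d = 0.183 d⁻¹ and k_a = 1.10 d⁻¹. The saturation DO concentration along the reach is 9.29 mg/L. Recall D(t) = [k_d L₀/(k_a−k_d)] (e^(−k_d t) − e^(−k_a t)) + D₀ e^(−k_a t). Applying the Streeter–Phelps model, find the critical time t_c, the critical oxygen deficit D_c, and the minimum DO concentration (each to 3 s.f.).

At the critical point dD/dt = 0, so k_d L₀ e^(−k_d t) = k_a D. Substituting D(t) from the Streeter–Phelps equation and solving for t gives
t_c = ln[(k_a/k_d)(1 − D₀(k_a−k_d)/(k_d L₀))] / (k_a−k_d).
Here k_a−k_d = 0.9170 d⁻¹ and 1 − D₀(k_a−k_d)/(k_d L₀) = 1 − 3.70×0.9170/(0.183×27.1) = 0.3159, so
t_c = ln(6.011 × 0.3159) / 0.9170 = 0.6411 / 0.9170 = 0.6991 d.
L(t_c) = L₀ e^(−k_d t_c) = 27.1 × 0.8799 = 23.85 mg/L, and at the critical point k_a D_c = k_d L, so D_c = (0.183/1.10) × 23.85 = 3.967 mg/L.
Minimum DO = C_s − D_c = 9.29 − 3.967 = 5.323 mg/L.

t_c ≈ 0.699 d; D_c ≈ 3.97 mg/L; min DO ≈ 5.32 mg/L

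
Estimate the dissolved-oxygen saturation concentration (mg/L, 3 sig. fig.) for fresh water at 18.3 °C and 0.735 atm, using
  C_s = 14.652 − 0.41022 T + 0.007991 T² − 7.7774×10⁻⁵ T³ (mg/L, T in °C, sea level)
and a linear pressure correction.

At sea level: C_s = 14.652 − 0.41022×18.3 + 0.007991×18.3² − 7.7774×10⁻⁵×18.3³ = 9.344 mg/L.
Pressure correction: C_s' = 9.344 × 0.735 = 6.868 mg/L.

C_s ≈ 6.87 mg/L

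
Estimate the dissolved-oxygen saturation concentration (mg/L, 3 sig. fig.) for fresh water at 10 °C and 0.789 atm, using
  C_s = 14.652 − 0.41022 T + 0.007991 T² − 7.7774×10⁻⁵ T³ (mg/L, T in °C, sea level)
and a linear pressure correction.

At sea level: C_s = 14.652 − 0.41022×10 + 0.007991×10² − 7.7774×10⁻⁵×10³ = 11.27 mg/L.
Pressure correction: C_s' = 11.27 × 0.789 = 8.893 mg/L.

C_s ≈ 8.89 mg/L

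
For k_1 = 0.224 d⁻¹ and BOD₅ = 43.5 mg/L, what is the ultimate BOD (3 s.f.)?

L₀ ≈ 64.6 mg/L

BOD₅ = L₀(1 − e^(−5k_1)) ⇒ L₀ = BOD₅ / (1 − e^(−5×0.224))
= 43.5 / (1 − 0.3263) = 43.5 / 0.6737 = 64.57 mg/L.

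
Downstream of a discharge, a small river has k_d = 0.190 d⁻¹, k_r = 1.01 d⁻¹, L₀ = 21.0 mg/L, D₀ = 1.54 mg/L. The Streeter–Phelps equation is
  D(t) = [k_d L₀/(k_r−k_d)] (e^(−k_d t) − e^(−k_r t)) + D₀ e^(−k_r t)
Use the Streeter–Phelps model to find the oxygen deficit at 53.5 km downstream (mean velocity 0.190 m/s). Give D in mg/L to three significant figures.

Travel time t = x/v = 53.5 km / (0.190 m/s) = 53500 m / 0.190 m/s = 281600 s = 3.259 d.
k_d L₀/(k_r−k_d) = 0.190×21.0/(1.01−0.190) = 3.990/0.8200 = 4.866 mg/L.
e^(−k_d t) = e^(−0.190×3.259) = 0.5384; e^(−k_r t) = e^(−1.01×3.259) = 0.03719.
D = 4.866 × (0.5384 − 0.03719) + 1.54 × 0.03719 = 2.439 + 0.05728 = 2.496 mg/L.

D ≈ 2.50 mg/L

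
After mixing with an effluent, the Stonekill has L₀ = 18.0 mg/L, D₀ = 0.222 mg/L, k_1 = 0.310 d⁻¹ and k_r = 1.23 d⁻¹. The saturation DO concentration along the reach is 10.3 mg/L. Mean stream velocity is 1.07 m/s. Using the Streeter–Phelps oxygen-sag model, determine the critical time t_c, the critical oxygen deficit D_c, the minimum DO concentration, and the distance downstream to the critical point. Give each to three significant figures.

t_c ≈ 1.46 d; D_c ≈ 2.89 mg/L; min DO ≈ 7.41 mg/L; x_c ≈ 135 km

t_c = [1/(k_r−k_1)] ln[(k_r/k_1)(1 − D₀(k_r−k_1)/(k_1 L₀))]
= [1/(1.23−0.310)] ln[(1.23/0.310)(1 − 0.222×0.9200/(0.310×18.0))]
= (1/0.9200) ln[3.968 × 0.9634] = 1.087 × ln(3.823) = 1.087 × 1.341 = 1.458 d.
D_c = (k_1/k_r) L₀ e^(−k_1 t_c) = (0.310/1.23) × 18.0 × e^(−0.310×1.458) = 0.2520 × 18.0 × 0.6365 = 2.887 mg/L.
Minimum DO = C_s − D_c = 10.3 − 2.887 = 7.413 mg/L.
x_c = v t_c = 1.07 m/s × 1.458 d × 86400 s/d = 134700 m ≈ 135 km.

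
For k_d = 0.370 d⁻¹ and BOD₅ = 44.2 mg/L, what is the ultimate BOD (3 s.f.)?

BOD₅ = L₀(1 − e^(−5k_d)) ⇒ L₀ = BOD₅ / (1 − e^(−5×0.370))
= 44.2 / (1 − 0.1572) = 44.2 / 0.8428 = 52.45 mg/L.

L₀ ≈ 52.4 mg/L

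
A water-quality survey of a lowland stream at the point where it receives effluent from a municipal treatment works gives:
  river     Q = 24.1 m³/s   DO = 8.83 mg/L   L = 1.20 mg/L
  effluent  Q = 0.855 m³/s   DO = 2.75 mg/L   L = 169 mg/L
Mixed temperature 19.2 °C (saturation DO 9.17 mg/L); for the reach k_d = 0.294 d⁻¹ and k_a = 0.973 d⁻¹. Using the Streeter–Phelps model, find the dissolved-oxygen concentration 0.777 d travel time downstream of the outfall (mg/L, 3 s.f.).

DO ≈ 7.93 mg/L

Mixed DO = (24.1×8.83 + 0.855×2.75)/(24.1+0.855) = 215.2/24.96 = 8.622 mg/L.
Mixed L₀ = (24.1×1.20 + 0.855×169)/(24.96) = 173.4/24.96 = 6.949 mg/L.
Initial deficit D₀ = C_s − DO₀ = 9.17 − 8.622 = 0.5483 mg/L.
D(0.777) = [0.294×6.949/(0.973−0.294)](e^(−0.294×0.777) − e^(−0.973×0.777)) + 0.5483 e^(−0.973×0.777)
= 3.009 × (0.7958 − 0.4695) + 0.5483 × 0.4695 = 1.239 mg/L.
DO = 9.17 − 1.239 = 7.931 mg/L.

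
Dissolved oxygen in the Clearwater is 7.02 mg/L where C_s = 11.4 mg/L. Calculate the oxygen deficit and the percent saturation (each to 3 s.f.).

D ≈ 4.38 mg/L; 61.6 % saturation

D = C_s − C = 11.4 − 7.02 = 4.38 mg/L.
% saturation = 7.02/11.4 × 100 = 61.6 %.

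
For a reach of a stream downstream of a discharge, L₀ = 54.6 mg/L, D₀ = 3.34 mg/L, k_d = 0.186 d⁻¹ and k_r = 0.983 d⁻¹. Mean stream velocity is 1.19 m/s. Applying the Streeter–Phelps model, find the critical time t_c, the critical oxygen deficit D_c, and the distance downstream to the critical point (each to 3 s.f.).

t_c ≈ 1.71 d; D_c ≈ 7.52 mg/L; x_c ≈ 176 km

With k_r/k_d = 5.285 and 1 − D₀(k_r−k_d)/(k_d L₀) = 0.7379,
t_c = ln(5.285 × 0.7379) / (0.983 − 0.186) = ln(3.900) / 0.7970 = 1.361/0.7970 = 1.708 d.
L(t_c) = L₀ e^(−k_d t_c) = 54.6 × 0.7279 = 39.74 mg/L, and at the critical point k_r D_c = k_d L, so D_c = (0.186/0.983) × 39.74 = 7.520 mg/L.
x_c = v t_c = 1.19 m/s × 1.708 d × 86400 s/d = 175600 m ≈ 176 km.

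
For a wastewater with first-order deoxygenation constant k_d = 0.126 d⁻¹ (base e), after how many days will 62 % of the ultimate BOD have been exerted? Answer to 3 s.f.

y/L₀ = 1 − e^(−k_d t) = 0.62 ⇒ e^(−k_d t) = 0.380
t = −ln(0.380) / 0.126 = 0.9676 / 0.126 = 7.679 d.

t ≈ 7.68 d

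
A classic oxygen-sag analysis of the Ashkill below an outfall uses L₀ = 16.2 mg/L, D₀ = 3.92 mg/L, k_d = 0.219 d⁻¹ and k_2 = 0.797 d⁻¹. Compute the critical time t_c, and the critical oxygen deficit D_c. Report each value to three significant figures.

t_c = [1/(k_2−k_d)] ln[(k_2/k_d)(1 − D₀(k_2−k_d)/(k_d L₀))]
= [1/(0.797−0.219)] ln[(0.797/0.219)(1 − 3.92×0.5780/(0.219×16.2))]
= (1/0.5780) ln[3.639 × 0.3614] = 1.730 × ln(1.315) = 1.730 × 0.2739 = 0.4739 d.
D_c = (k_d/k_2) L₀ e^(−k_d t_c) = (0.219/0.797) × 16.2 × e^(−0.219×0.4739) = 0.2748 × 16.2 × 0.9014 = 4.013 mg/L.

t_c ≈ 0.474 d; D_c ≈ 4.01 mg/L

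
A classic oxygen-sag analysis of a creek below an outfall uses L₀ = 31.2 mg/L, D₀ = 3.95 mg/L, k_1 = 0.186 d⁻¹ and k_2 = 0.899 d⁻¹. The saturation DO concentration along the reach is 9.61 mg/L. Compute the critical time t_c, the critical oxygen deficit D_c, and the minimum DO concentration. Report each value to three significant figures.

With k_2/k_1 = 4.833 and 1 − D₀(k_2−k_1)/(k_1 L₀) = 0.5147,
t_c = ln(4.833 × 0.5147) / (0.899 − 0.186) = ln(2.488) / 0.7130 = 0.9113/0.7130 = 1.278 d.
L(t_c) = L₀ e^(−k_1 t_c) = 31.2 × 0.7884 = 24.60 mg/L, and at the critical point k_2 D_c = k_1 L, so D_c = (0.186/0.899) × 24.60 = 5.089 mg/L.
Minimum DO = C_s − D_c = 9.61 − 5.089 = 4.521 mg/L.

t_c ≈ 1.28 d; D_c ≈ 5.09 mg/L; min DO ≈ 4.52 mg/L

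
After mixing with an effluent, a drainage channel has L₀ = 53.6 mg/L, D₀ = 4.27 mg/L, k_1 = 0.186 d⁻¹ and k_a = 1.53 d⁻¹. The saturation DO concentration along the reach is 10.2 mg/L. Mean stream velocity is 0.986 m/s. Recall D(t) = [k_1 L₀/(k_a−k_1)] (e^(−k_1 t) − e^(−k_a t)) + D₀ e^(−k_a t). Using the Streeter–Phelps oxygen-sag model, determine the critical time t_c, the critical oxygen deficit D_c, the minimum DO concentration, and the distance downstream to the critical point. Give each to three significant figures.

t_c ≈ 0.930 d; D_c ≈ 5.48 mg/L; min DO ≈ 4.72 mg/L; x_c ≈ 79.2 km

At the critical point dD/dt = 0, so k_1 L₀ e^(−k_1 t) = k_a D. Substituting D(t) from the Streeter–Phelps equation and solving for t gives
t_c = ln[(k_a/k_1)(1 − D₀(k_a−k_1)/(k_1 L₀))] / (k_a−k_1).
Here k_a−k_1 = 1.344 d⁻¹ and 1 − D₀(k_a−k_1)/(k_1 L₀) = 1 − 4.27×1.344/(0.186×53.6) = 0.4244, so
t_c = ln(8.226 × 0.4244) / 1.344 = 1.250 / 1.344 = 0.9301 d.
D_c = (k_1/k_a) L₀ e^(−k_1 t_c) = (0.186/1.53) × 53.6 × e^(−0.186×0.9301) = 0.1216 × 53.6 × 0.8411 = 5.481 mg/L.
Minimum DO = C_s − D_c = 10.2 − 5.481 = 4.719 mg/L.
x_c = v t_c = 0.986 m/s × 0.9301 d × 86400 s/d = 79240 m ≈ 79.2 km.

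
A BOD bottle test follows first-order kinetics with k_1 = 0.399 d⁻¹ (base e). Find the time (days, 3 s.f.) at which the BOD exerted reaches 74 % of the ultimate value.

y/L₀ = 1 − e^(−k_1 t) = 0.74 ⇒ e^(−k_1 t) = 0.260
t = −ln(0.260) / 0.399 = 1.347 / 0.399 = 3.376 d.

t ≈ 3.38 d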